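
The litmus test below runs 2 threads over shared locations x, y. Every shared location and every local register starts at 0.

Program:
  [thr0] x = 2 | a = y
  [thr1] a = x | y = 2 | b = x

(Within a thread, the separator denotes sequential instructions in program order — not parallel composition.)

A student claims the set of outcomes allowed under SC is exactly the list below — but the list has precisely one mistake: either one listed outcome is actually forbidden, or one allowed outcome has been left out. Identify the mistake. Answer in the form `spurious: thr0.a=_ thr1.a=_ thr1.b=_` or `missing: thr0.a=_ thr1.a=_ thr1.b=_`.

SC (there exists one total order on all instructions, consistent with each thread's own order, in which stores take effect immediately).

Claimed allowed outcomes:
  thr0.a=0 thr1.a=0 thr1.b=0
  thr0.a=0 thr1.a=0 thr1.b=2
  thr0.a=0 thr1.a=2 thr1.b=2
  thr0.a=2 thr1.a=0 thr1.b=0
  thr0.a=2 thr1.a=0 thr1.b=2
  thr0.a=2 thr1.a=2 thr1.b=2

spurious: thr0.a=0 thr1.a=0 thr1.b=0

outcome vector order: (thr0.a,thr1.a,thr1.b)
[SC] allowed = {0/0/2, 0/2/2, 2/0/0, 2/0/2, 2/2/2}
claimed∖SC = {0/0/0}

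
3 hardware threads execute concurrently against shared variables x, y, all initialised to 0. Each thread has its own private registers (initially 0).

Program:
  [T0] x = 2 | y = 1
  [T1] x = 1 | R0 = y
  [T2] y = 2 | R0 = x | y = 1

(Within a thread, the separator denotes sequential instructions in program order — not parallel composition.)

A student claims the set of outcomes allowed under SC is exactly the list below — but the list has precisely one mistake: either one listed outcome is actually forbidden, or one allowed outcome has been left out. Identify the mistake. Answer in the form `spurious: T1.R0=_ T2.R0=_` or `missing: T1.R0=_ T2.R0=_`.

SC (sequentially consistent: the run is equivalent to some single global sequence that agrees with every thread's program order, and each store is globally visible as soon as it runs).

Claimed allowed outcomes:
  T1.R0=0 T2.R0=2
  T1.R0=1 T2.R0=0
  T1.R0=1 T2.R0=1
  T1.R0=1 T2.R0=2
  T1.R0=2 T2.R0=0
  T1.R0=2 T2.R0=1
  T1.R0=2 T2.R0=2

missing: T1.R0=0 T2.R0=1

outcome vector order: (T1.R0,T2.R0)
[SC] allowed = {(0,1); (0,2); (1,0); (1,1); (1,2); (2,0); (2,1); (2,2)}
SC∖claimed = {(0,1)}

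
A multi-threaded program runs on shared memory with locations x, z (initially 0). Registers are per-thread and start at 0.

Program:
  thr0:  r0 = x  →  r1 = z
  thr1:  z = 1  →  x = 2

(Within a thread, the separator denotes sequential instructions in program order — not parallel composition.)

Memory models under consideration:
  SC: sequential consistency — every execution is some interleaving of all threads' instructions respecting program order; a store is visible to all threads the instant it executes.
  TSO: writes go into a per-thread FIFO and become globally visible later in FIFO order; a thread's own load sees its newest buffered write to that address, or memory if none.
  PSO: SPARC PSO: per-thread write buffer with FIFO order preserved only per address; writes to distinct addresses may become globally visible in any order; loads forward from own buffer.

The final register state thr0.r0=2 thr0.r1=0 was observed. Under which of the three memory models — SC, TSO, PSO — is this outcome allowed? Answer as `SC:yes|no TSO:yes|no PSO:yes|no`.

outcome vector order: (thr0.r0,thr0.r1)
[SC] allowed = {00, 01, 21}
[TSO] allowed = {00, 01, 21}
[PSO] allowed = {00, 01, 20, 21}
target 20 ∈ {PSO}

SC:no TSO:no PSO:yes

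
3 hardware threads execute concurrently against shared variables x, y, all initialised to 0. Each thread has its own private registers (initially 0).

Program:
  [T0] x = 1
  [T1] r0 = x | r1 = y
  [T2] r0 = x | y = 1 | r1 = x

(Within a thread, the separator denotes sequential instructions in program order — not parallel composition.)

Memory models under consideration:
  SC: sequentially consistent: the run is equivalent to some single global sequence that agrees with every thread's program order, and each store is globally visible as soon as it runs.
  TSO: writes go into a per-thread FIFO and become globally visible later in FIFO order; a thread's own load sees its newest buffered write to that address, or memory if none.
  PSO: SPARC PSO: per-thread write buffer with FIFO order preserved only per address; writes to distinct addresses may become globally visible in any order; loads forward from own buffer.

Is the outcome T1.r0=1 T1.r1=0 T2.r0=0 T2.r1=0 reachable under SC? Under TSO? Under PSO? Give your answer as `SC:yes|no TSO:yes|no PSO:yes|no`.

SC:no TSO:yes PSO:yes

outcome vector order: (T1.r0,T1.r1,T2.r0,T2.r1)
SC: 11 outcomes — {(0,0,0,0); (0,0,0,1); (0,0,1,1); (0,1,0,0); (0,1,0,1); (0,1,1,1); (1,0,0,1); (1,0,1,1); (1,1,0,0); (1,1,0,1); (1,1,1,1)}
TSO: 12 outcomes — {(0,0,0,0); (0,0,0,1); (0,0,1,1); (0,1,0,0); (0,1,0,1); (0,1,1,1); (1,0,0,0); (1,0,0,1); (1,0,1,1); (1,1,0,0); (1,1,0,1); (1,1,1,1)}
PSO: 12 outcomes — {(0,0,0,0); (0,0,0,1); (0,0,1,1); (0,1,0,0); (0,1,0,1); (0,1,1,1); (1,0,0,0); (1,0,0,1); (1,0,1,1); (1,1,0,0); (1,1,0,1); (1,1,1,1)}
target (1,0,0,0) ∈ {TSO,PSO}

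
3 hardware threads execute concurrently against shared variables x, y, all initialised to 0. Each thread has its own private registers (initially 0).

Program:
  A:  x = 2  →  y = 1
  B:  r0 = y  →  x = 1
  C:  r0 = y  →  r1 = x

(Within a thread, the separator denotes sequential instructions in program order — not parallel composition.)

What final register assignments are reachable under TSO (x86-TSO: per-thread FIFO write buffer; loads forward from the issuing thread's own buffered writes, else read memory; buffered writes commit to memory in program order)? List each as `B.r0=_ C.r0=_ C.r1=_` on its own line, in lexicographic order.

outcome vector order: (B.r0,C.r0,C.r1)
|TSO outcomes| = 10

B.r0=0 C.r0=0 C.r1=0
B.r0=0 C.r0=0 C.r1=1
B.r0=0 C.r0=0 C.r1=2
B.r0=0 C.r0=1 C.r1=1
B.r0=0 C.r0=1 C.r1=2
B.r0=1 C.r0=0 C.r1=0
B.r0=1 C.r0=0 C.r1=1
B.r0=1 C.r0=0 C.r1=2
B.r0=1 C.r0=1 C.r1=1
B.r0=1 C.r0=1 C.r1=2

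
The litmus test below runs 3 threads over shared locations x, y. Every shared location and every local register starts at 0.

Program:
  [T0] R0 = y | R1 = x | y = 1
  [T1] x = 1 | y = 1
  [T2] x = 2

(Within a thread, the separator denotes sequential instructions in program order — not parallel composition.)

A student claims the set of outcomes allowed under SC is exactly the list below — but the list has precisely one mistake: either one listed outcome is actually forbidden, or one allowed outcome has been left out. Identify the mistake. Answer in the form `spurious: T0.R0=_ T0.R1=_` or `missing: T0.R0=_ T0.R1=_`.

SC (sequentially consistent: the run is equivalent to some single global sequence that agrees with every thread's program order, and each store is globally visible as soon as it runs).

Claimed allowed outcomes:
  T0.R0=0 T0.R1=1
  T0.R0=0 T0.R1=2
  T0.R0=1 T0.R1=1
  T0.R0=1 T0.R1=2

outcome vector order: (T0.R0,T0.R1)
SC (5): 0/0 0/1 0/2 1/1 1/2
SC∖claimed = {0/0}

missing: T0.R0=0 T0.R1=0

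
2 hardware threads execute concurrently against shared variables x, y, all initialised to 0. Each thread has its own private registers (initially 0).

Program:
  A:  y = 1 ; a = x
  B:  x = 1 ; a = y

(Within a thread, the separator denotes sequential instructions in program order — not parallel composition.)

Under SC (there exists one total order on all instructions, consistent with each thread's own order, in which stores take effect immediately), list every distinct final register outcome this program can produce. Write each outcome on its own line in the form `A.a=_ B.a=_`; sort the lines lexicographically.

A.a=0 B.a=1
A.a=1 B.a=0
A.a=1 B.a=1

outcome vector order: (A.a,B.a)
|SC outcomes| = 3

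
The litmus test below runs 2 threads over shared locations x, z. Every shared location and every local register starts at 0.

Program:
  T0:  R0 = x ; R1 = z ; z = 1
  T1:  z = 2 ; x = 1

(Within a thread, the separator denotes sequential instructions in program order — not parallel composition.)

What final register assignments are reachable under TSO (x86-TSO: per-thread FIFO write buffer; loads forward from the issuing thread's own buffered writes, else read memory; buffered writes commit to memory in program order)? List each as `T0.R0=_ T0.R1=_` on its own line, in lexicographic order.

T0.R0=0 T0.R1=0
T0.R0=0 T0.R1=2
T0.R0=1 T0.R1=2

outcome vector order: (T0.R0,T0.R1)
|TSO outcomes| = 3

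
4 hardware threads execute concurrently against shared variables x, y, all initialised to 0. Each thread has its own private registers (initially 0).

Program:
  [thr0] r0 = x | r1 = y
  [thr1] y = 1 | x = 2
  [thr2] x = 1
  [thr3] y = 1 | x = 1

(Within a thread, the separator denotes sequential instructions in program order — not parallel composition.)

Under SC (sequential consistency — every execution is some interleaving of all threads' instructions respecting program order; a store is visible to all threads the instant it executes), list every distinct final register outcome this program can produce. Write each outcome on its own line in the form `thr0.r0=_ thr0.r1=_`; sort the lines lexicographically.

thr0.r0=0 thr0.r1=0
thr0.r0=0 thr0.r1=1
thr0.r0=1 thr0.r1=0
thr0.r0=1 thr0.r1=1
thr0.r0=2 thr0.r1=1

outcome vector order: (thr0.r0,thr0.r1)
|SC outcomes| = 5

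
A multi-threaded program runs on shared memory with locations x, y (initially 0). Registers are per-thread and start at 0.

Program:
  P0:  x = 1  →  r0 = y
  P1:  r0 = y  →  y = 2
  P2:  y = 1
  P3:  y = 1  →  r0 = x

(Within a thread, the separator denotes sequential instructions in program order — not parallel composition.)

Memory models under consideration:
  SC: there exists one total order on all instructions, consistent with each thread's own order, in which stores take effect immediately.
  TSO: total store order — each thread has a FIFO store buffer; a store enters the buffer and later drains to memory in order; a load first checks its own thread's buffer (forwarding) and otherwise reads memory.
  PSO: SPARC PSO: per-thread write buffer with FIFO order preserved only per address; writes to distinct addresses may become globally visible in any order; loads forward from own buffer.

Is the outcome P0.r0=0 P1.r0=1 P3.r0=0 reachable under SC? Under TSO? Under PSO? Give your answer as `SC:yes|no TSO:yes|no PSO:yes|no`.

outcome vector order: (P0.r0,P1.r0,P3.r0)
SC (10): 0/0/1 0/1/1 1/0/0 1/0/1 1/1/0 1/1/1 2/0/0 2/0/1 2/1/0 2/1/1
TSO (12): 0/0/0 0/0/1 0/1/0 0/1/1 1/0/0 1/0/1 1/1/0 1/1/1 2/0/0 2/0/1 2/1/0 2/1/1
PSO (12): 0/0/0 0/0/1 0/1/0 0/1/1 1/0/0 1/0/1 1/1/0 1/1/1 2/0/0 2/0/1 2/1/0 2/1/1
target 0/1/0 ∈ {TSO,PSO}

SC:no TSO:yes PSO:yes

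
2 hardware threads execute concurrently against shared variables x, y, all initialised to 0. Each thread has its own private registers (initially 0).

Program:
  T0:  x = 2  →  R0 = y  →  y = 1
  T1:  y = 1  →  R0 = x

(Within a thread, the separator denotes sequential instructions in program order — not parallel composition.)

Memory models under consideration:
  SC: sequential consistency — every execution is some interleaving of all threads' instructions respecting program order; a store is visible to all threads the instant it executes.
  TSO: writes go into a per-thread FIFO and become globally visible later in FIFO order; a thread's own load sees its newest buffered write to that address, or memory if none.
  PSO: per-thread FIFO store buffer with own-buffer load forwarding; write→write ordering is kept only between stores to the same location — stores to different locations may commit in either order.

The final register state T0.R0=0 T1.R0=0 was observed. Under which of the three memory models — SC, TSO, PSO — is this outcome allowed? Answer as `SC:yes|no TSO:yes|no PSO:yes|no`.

SC:no TSO:yes PSO:yes

outcome vector order: (T0.R0,T1.R0)
SC (3): 02; 10; 12
TSO (4): 00; 02; 10; 12
PSO (4): 00; 02; 10; 12
target 00 ∈ {TSO,PSO}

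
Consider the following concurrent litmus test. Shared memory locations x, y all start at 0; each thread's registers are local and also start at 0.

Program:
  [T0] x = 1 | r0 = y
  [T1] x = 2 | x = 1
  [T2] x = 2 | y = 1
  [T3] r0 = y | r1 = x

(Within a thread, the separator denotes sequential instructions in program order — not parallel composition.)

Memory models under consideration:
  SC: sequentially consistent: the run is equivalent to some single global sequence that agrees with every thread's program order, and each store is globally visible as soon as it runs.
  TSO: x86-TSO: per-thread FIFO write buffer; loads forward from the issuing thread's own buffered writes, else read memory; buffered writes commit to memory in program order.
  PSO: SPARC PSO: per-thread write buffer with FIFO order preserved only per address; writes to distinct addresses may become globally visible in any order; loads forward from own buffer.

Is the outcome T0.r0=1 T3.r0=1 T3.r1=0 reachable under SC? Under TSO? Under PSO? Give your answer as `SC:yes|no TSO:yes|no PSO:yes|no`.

outcome vector order: (T0.r0,T3.r0,T3.r1)
[SC] allowed = {000, 001, 002, 011, 012, 100, 101, 102, 111, 112}
[TSO] allowed = {000, 001, 002, 011, 012, 100, 101, 102, 111, 112}
[PSO] allowed = {000, 001, 002, 010, 011, 012, 100, 101, 102, 110, 111, 112}
target 110 ∈ {PSO}

SC:no TSO:no PSO:yes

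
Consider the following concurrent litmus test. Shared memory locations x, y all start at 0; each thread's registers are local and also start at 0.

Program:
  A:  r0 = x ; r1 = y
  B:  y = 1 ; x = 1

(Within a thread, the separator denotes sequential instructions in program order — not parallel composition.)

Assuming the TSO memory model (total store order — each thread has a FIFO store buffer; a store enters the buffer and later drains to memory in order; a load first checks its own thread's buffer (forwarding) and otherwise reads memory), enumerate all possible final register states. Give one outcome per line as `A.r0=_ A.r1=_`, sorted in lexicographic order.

outcome vector order: (A.r0,A.r1)
|TSO outcomes| = 3

A.r0=0 A.r1=0
A.r0=0 A.r1=1
A.r0=1 A.r1=1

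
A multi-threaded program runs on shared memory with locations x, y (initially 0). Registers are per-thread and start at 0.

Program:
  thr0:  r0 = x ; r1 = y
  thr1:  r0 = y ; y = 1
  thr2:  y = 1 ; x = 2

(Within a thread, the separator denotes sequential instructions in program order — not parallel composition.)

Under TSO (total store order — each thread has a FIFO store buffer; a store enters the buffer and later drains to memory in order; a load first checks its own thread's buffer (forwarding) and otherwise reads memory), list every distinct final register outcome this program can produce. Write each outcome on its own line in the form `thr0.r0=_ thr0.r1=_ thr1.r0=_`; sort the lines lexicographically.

outcome vector order: (thr0.r0,thr0.r1,thr1.r0)
|TSO outcomes| = 6

thr0.r0=0 thr0.r1=0 thr1.r0=0
thr0.r0=0 thr0.r1=0 thr1.r0=1
thr0.r0=0 thr0.r1=1 thr1.r0=0
thr0.r0=0 thr0.r1=1 thr1.r0=1
thr0.r0=2 thr0.r1=1 thr1.r0=0
thr0.r0=2 thr0.r1=1 thr1.r0=1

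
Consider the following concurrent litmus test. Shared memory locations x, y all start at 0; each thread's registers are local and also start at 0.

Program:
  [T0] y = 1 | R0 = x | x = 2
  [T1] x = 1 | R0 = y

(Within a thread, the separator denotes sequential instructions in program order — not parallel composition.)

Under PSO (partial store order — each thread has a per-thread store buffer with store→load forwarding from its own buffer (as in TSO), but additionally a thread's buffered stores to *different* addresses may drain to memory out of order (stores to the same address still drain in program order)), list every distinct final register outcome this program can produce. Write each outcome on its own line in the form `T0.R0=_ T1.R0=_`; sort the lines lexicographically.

T0.R0=0 T1.R0=0
T0.R0=0 T1.R0=1
T0.R0=1 T1.R0=0
T0.R0=1 T1.R0=1

outcome vector order: (T0.R0,T1.R0)
|PSO outcomes| = 4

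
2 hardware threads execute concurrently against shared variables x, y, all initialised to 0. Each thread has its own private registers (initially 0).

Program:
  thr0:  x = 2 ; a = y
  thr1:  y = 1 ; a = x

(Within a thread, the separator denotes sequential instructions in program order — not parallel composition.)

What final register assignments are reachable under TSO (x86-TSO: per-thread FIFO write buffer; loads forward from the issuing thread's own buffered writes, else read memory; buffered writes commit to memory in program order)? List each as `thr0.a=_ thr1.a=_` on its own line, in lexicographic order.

outcome vector order: (thr0.a,thr1.a)
|TSO outcomes| = 4

thr0.a=0 thr1.a=0
thr0.a=0 thr1.a=2
thr0.a=1 thr1.a=0
thr0.a=1 thr1.a=2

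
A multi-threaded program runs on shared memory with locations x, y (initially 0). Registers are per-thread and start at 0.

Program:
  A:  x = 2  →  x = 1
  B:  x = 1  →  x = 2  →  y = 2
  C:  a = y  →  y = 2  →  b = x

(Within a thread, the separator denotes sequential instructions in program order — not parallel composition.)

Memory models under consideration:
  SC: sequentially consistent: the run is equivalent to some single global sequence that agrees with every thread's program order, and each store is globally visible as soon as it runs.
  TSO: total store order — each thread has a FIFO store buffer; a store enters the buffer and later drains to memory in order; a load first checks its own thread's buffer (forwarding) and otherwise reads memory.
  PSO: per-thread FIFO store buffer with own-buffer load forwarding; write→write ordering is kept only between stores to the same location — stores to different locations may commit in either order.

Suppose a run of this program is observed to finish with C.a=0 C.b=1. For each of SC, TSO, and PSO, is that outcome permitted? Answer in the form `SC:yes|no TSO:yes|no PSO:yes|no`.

outcome vector order: (C.a,C.b)
[SC] allowed = {0/0, 0/1, 0/2, 2/1, 2/2}
[TSO] allowed = {0/0, 0/1, 0/2, 2/1, 2/2}
[PSO] allowed = {0/0, 0/1, 0/2, 2/0, 2/1, 2/2}
target 0/1 ∈ {SC,TSO,PSO}

SC:yes TSO:yes PSO:yes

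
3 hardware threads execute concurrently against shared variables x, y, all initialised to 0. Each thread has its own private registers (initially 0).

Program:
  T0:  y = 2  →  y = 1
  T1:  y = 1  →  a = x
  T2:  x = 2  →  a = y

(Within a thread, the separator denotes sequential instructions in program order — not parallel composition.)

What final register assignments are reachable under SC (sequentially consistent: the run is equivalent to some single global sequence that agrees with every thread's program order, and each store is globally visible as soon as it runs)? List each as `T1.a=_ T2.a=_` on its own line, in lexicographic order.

T1.a=0 T2.a=1
T1.a=0 T2.a=2
T1.a=2 T2.a=0
T1.a=2 T2.a=1
T1.a=2 T2.a=2

outcome vector order: (T1.a,T2.a)
|SC outcomes| = 5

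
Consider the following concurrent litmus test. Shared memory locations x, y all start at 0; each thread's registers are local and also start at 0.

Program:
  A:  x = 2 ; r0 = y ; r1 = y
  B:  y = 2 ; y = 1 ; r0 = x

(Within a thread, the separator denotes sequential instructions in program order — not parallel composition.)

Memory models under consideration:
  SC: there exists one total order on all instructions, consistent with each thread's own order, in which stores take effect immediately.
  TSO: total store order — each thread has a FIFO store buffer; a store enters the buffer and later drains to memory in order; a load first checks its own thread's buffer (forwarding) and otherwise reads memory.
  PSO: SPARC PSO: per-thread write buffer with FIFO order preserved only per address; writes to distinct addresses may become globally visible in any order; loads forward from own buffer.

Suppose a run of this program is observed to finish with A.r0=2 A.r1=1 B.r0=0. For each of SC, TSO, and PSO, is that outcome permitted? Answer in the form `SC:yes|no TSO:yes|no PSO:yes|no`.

SC:no TSO:yes PSO:yes

outcome vector order: (A.r0,A.r1,B.r0)
[SC] allowed = {<0 0 2> <0 1 2> <0 2 2> <1 1 0> <1 1 2> <2 1 2> <2 2 2>}
[TSO] allowed = {<0 0 0> <0 0 2> <0 1 0> <0 1 2> <0 2 0> <0 2 2> <1 1 0> <1 1 2> <2 1 0> <2 1 2> <2 2 0> <2 2 2>}
[PSO] allowed = {<0 0 0> <0 0 2> <0 1 0> <0 1 2> <0 2 0> <0 2 2> <1 1 0> <1 1 2> <2 1 0> <2 1 2> <2 2 0> <2 2 2>}
target <2 1 0> ∈ {TSO,PSO}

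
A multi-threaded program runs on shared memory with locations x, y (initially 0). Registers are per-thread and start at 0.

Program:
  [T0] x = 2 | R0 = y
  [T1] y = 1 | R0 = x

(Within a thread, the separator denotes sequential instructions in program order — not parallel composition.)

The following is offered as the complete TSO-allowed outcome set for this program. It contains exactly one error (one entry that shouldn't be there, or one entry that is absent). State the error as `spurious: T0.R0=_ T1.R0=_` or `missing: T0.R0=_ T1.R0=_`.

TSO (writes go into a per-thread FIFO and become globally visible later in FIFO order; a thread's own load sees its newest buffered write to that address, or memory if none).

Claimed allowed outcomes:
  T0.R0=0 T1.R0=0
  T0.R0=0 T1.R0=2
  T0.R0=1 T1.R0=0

outcome vector order: (T0.R0,T1.R0)
TSO: 4 outcomes — {<0 0> <0 2> <1 0> <1 2>}
TSO∖claimed = {<1 2>}

missing: T0.R0=1 T1.R0=2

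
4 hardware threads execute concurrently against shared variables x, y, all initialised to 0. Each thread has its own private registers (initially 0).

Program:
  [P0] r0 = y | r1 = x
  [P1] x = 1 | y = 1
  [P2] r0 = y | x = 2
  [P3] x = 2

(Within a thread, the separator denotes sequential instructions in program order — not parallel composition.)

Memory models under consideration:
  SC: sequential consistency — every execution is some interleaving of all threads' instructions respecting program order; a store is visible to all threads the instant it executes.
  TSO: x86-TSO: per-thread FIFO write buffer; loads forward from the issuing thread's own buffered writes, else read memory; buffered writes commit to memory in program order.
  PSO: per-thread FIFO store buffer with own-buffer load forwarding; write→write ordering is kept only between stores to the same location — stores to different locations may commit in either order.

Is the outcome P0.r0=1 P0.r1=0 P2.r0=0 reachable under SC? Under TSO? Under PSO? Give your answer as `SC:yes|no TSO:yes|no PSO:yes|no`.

SC:no TSO:no PSO:yes

outcome vector order: (P0.r0,P0.r1,P2.r0)
[SC] allowed = {0/0/0 0/0/1 0/1/0 0/1/1 0/2/0 0/2/1 1/1/0 1/1/1 1/2/0 1/2/1}
[TSO] allowed = {0/0/0 0/0/1 0/1/0 0/1/1 0/2/0 0/2/1 1/1/0 1/1/1 1/2/0 1/2/1}
[PSO] allowed = {0/0/0 0/0/1 0/1/0 0/1/1 0/2/0 0/2/1 1/0/0 1/0/1 1/1/0 1/1/1 1/2/0 1/2/1}
target 1/0/0 ∈ {PSO}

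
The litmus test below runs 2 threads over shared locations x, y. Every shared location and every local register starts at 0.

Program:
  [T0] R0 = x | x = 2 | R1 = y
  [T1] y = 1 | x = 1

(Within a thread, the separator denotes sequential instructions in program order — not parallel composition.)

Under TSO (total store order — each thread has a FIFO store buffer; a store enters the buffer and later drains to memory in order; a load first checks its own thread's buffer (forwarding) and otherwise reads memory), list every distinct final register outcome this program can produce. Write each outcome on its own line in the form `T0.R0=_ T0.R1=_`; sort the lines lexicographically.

T0.R0=0 T0.R1=0
T0.R0=0 T0.R1=1
T0.R0=1 T0.R1=1

outcome vector order: (T0.R0,T0.R1)
|TSO outcomes| = 3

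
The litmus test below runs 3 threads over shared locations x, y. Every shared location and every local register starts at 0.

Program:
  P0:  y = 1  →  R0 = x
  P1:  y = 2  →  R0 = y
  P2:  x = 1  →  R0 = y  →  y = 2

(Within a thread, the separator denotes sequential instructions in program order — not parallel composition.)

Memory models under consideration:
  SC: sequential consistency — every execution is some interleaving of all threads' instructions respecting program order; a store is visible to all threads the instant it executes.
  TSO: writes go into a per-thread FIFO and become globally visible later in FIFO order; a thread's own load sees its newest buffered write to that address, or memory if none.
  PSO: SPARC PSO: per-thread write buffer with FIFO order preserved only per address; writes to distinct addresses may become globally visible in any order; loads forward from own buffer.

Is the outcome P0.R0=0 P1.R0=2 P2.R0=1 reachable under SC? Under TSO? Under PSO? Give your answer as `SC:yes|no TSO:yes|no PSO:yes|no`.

outcome vector order: (P0.R0,P1.R0,P2.R0)
SC: 9 outcomes — {011; 021; 022; 110; 111; 112; 120; 121; 122}
TSO: 12 outcomes — {010; 011; 012; 020; 021; 022; 110; 111; 112; 120; 121; 122}
PSO: 12 outcomes — {010; 011; 012; 020; 021; 022; 110; 111; 112; 120; 121; 122}
target 021 ∈ {SC,TSO,PSO}

SC:yes TSO:yes PSO:yes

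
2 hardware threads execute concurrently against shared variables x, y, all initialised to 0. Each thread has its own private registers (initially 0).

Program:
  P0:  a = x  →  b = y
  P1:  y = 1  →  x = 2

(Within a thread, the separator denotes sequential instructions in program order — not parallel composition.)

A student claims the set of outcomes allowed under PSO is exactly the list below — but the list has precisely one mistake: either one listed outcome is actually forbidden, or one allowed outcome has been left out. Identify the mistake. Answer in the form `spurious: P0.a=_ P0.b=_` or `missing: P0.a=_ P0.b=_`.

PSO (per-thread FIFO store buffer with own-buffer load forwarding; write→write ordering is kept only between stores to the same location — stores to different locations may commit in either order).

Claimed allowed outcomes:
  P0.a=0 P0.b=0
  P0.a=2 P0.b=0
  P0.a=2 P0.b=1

outcome vector order: (P0.a,P0.b)
[PSO] allowed = {<0 0>, <0 1>, <2 0>, <2 1>}
PSO∖claimed = {<0 1>}

missing: P0.a=0 P0.b=1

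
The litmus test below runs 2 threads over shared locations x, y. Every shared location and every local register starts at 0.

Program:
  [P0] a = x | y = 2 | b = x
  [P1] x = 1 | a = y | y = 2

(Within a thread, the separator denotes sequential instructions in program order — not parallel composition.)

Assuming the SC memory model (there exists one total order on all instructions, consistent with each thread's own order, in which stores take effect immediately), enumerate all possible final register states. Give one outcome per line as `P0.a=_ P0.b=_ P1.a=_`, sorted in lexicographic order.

P0.a=0 P0.b=0 P1.a=2
P0.a=0 P0.b=1 P1.a=0
P0.a=0 P0.b=1 P1.a=2
P0.a=1 P0.b=1 P1.a=0
P0.a=1 P0.b=1 P1.a=2

outcome vector order: (P0.a,P0.b,P1.a)
|SC outcomes| = 5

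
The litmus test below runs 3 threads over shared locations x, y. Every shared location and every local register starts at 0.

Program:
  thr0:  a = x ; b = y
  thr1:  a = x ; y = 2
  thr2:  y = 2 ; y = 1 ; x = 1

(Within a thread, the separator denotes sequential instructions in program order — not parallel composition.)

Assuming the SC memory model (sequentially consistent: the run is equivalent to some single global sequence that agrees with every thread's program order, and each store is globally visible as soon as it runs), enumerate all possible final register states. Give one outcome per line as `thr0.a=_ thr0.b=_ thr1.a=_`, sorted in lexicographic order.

outcome vector order: (thr0.a,thr0.b,thr1.a)
|SC outcomes| = 10

thr0.a=0 thr0.b=0 thr1.a=0
thr0.a=0 thr0.b=0 thr1.a=1
thr0.a=0 thr0.b=1 thr1.a=0
thr0.a=0 thr0.b=1 thr1.a=1
thr0.a=0 thr0.b=2 thr1.a=0
thr0.a=0 thr0.b=2 thr1.a=1
thr0.a=1 thr0.b=1 thr1.a=0
thr0.a=1 thr0.b=1 thr1.a=1
thr0.a=1 thr0.b=2 thr1.a=0
thr0.a=1 thr0.b=2 thr1.a=1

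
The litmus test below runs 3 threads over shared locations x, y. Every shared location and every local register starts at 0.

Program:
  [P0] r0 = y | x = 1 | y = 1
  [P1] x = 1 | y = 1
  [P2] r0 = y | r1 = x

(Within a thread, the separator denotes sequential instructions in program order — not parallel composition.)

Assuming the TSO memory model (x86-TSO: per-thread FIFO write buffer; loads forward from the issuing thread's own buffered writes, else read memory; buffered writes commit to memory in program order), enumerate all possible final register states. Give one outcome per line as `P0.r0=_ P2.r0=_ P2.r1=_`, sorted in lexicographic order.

outcome vector order: (P0.r0,P2.r0,P2.r1)
|TSO outcomes| = 6

P0.r0=0 P2.r0=0 P2.r1=0
P0.r0=0 P2.r0=0 P2.r1=1
P0.r0=0 P2.r0=1 P2.r1=1
P0.r0=1 P2.r0=0 P2.r1=0
P0.r0=1 P2.r0=0 P2.r1=1
P0.r0=1 P2.r0=1 P2.r1=1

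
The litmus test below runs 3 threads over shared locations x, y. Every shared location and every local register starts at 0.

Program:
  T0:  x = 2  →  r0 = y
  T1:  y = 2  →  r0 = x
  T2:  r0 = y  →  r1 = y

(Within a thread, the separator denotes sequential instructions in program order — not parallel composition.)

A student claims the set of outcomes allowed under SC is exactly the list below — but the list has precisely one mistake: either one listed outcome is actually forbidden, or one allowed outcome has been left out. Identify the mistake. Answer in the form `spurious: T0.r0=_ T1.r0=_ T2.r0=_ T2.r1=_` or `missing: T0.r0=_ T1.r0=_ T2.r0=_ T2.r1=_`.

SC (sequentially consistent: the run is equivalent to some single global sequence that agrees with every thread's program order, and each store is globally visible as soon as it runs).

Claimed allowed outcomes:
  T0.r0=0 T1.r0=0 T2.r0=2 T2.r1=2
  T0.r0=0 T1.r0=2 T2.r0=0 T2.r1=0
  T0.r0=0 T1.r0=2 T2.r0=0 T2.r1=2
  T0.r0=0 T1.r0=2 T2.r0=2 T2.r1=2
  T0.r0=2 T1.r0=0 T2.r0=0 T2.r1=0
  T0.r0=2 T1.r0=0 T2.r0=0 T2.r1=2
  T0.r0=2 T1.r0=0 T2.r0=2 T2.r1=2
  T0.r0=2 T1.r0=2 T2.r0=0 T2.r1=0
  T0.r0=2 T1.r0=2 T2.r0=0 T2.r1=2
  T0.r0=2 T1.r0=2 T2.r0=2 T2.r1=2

outcome vector order: (T0.r0,T1.r0,T2.r0,T2.r1)
[SC] allowed = {0/2/0/0, 0/2/0/2, 0/2/2/2, 2/0/0/0, 2/0/0/2, 2/0/2/2, 2/2/0/0, 2/2/0/2, 2/2/2/2}
claimed∖SC = {0/0/2/2}

spurious: T0.r0=0 T1.r0=0 T2.r0=2 T2.r1=2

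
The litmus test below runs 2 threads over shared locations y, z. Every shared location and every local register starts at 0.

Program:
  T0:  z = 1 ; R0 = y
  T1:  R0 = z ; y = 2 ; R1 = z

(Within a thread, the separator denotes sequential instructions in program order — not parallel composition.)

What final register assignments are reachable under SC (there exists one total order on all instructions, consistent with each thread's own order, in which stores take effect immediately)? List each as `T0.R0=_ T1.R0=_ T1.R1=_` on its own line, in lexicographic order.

T0.R0=0 T1.R0=0 T1.R1=1
T0.R0=0 T1.R0=1 T1.R1=1
T0.R0=2 T1.R0=0 T1.R1=0
T0.R0=2 T1.R0=0 T1.R1=1
T0.R0=2 T1.R0=1 T1.R1=1

outcome vector order: (T0.R0,T1.R0,T1.R1)
|SC outcomes| = 5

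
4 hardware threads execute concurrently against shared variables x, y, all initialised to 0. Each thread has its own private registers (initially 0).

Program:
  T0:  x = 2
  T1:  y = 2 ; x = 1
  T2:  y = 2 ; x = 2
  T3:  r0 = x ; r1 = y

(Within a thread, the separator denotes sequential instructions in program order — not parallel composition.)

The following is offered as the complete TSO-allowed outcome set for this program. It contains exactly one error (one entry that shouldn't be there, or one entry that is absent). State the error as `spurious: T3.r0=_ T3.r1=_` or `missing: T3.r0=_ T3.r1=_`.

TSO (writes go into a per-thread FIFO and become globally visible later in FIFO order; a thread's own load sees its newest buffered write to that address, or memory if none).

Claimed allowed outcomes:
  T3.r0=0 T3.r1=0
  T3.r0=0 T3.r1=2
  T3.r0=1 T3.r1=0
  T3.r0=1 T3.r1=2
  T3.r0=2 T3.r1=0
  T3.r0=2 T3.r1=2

outcome vector order: (T3.r0,T3.r1)
TSO: 5 outcomes — {<0 0> <0 2> <1 2> <2 0> <2 2>}
claimed∖TSO = {<1 0>}

spurious: T3.r0=1 T3.r1=0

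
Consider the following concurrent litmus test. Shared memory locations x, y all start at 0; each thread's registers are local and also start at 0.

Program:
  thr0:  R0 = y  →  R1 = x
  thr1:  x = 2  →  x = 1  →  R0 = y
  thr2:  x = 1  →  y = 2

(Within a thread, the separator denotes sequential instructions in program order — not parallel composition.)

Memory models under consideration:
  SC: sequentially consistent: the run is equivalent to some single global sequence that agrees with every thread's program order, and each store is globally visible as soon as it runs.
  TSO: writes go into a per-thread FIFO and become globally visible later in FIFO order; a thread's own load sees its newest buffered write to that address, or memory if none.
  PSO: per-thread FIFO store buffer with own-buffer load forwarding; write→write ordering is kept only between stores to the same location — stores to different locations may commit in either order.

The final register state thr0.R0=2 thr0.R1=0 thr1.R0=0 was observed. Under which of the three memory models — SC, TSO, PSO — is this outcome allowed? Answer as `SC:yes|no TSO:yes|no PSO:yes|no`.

SC:no TSO:no PSO:yes

outcome vector order: (thr0.R0,thr0.R1,thr1.R0)
[SC] allowed = {(0,0,0); (0,0,2); (0,1,0); (0,1,2); (0,2,0); (0,2,2); (2,1,0); (2,1,2); (2,2,2)}
[TSO] allowed = {(0,0,0); (0,0,2); (0,1,0); (0,1,2); (0,2,0); (0,2,2); (2,1,0); (2,1,2); (2,2,0); (2,2,2)}
[PSO] allowed = {(0,0,0); (0,0,2); (0,1,0); (0,1,2); (0,2,0); (0,2,2); (2,0,0); (2,0,2); (2,1,0); (2,1,2); (2,2,0); (2,2,2)}
target (2,0,0) ∈ {PSO}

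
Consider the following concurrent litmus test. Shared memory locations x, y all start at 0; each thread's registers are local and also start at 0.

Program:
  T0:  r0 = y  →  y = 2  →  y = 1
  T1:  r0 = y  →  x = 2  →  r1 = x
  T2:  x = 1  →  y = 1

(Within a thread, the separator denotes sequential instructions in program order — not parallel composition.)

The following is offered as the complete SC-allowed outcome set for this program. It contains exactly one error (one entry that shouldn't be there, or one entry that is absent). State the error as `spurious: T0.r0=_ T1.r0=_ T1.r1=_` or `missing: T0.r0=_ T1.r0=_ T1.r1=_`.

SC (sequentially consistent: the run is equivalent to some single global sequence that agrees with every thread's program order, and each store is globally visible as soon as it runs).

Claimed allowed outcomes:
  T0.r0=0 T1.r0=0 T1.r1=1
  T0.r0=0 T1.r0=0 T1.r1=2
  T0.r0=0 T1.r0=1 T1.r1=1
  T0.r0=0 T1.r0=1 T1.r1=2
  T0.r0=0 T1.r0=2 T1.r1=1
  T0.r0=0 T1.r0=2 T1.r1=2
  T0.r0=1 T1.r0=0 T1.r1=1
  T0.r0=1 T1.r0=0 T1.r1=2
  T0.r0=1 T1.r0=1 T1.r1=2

outcome vector order: (T0.r0,T1.r0,T1.r1)
SC (10): 0/0/1; 0/0/2; 0/1/1; 0/1/2; 0/2/1; 0/2/2; 1/0/1; 1/0/2; 1/1/2; 1/2/2
SC∖claimed = {1/2/2}

missing: T0.r0=1 T1.r0=2 T1.r1=2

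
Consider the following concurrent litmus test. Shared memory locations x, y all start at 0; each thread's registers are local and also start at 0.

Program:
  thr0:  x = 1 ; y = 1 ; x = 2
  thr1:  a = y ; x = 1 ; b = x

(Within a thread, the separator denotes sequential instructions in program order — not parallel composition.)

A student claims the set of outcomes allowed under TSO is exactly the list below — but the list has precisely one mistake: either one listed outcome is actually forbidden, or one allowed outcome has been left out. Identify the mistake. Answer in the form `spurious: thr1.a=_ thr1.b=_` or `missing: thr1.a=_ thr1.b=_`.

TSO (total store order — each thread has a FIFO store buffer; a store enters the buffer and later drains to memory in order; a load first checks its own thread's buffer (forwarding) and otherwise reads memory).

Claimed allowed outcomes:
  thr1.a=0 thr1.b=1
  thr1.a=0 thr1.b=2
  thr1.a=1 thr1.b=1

outcome vector order: (thr1.a,thr1.b)
[TSO] allowed = {01, 02, 11, 12}
TSO∖claimed = {12}

missing: thr1.a=1 thr1.b=2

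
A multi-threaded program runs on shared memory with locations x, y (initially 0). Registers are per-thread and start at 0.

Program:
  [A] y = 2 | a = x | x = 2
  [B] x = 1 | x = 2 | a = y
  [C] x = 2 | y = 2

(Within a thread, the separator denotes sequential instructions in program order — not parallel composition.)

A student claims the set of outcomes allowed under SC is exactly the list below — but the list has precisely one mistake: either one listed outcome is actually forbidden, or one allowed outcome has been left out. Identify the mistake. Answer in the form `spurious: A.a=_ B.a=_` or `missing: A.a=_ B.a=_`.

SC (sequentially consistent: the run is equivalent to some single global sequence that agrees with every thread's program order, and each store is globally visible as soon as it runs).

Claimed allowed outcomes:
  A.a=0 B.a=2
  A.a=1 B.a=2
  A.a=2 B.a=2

outcome vector order: (A.a,B.a)
SC: 4 outcomes — {02 12 20 22}
SC∖claimed = {20}

missing: A.a=2 B.a=0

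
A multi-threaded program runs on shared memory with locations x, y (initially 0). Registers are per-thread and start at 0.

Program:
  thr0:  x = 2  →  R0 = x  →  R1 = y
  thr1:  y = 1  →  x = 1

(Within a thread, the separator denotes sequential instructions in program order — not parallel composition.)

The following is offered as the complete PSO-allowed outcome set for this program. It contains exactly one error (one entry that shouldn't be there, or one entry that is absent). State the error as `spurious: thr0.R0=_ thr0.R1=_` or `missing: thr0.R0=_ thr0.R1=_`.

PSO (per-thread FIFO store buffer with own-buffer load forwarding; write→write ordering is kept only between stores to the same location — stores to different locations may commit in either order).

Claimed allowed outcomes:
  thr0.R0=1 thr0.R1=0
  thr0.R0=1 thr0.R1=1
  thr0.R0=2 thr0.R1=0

missing: thr0.R0=2 thr0.R1=1

outcome vector order: (thr0.R0,thr0.R1)
PSO: 4 outcomes — {1/0 1/1 2/0 2/1}
PSO∖claimed = {2/1}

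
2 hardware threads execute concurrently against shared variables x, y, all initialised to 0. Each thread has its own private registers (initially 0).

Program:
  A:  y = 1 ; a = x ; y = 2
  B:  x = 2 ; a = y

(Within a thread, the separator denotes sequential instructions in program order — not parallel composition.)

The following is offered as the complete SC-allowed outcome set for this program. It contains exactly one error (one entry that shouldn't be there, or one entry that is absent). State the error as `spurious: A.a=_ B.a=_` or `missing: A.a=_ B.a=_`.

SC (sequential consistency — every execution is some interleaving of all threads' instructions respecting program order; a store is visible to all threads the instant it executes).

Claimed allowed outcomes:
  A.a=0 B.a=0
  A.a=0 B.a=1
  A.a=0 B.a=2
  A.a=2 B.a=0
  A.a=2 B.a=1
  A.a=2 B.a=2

outcome vector order: (A.a,B.a)
SC: 5 outcomes — {0/1 0/2 2/0 2/1 2/2}
claimed∖SC = {0/0}

spurious: A.a=0 B.a=0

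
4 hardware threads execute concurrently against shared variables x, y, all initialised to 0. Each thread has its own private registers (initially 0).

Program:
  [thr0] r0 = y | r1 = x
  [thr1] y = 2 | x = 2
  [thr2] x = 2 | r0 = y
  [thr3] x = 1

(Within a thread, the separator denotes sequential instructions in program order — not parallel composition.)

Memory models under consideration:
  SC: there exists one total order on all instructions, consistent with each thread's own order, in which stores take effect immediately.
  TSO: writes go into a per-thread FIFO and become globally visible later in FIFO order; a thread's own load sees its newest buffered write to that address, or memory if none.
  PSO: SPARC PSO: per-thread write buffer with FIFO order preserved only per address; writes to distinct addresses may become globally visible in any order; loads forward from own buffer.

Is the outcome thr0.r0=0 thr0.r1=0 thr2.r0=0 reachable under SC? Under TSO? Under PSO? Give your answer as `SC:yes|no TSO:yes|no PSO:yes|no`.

SC:yes TSO:yes PSO:yes

outcome vector order: (thr0.r0,thr0.r1,thr2.r0)
under SC → (0,0,0) (0,0,2) (0,1,0) (0,1,2) (0,2,0) (0,2,2) (2,0,2) (2,1,0) (2,1,2) (2,2,0) (2,2,2)
under TSO → (0,0,0) (0,0,2) (0,1,0) (0,1,2) (0,2,0) (0,2,2) (2,0,0) (2,0,2) (2,1,0) (2,1,2) (2,2,0) (2,2,2)
under PSO → (0,0,0) (0,0,2) (0,1,0) (0,1,2) (0,2,0) (0,2,2) (2,0,0) (2,0,2) (2,1,0) (2,1,2) (2,2,0) (2,2,2)
target (0,0,0) ∈ {SC,TSO,PSO}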